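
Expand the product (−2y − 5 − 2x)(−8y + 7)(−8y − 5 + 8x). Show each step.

−128y^3 − 288y^2 + 150y + 240xy + 175 − 210x + 128x^2y − 112x^2

(−2y − 5 − 2x)(−8y + 7)(−8y − 5 + 8x)
= (16y^2 − 14y + 40y − 35 + 16xy − 14x)(−8y − 5 + 8x)    [distributive law]
= (16y^2 + 26y − 35 + 16xy − 14x)(−8y − 5 + 8x)    [combine like terms]
= −128y^3 − 80y^2 + 128xy^2 − 208y^2 − 130y + 208xy + 280y + 175 − 280x − 128xy^2 − 80xy + 128x^2y + 112xy + 70x − 112x^2    [distributive law]
= −128y^3 − 288y^2 + 150y + 240xy + 175 − 210x + 128x^2y − 112x^2    [combine like terms]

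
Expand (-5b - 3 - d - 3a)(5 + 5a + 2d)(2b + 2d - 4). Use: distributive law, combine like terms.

-50b² - 32bd + 70b - 50ab² - 72abd + 40ab - 20b²d - 24bd² + 14d + 60 - 16ad + 120a - 14d² - 22ad² - 4d³ - 30a²b - 30a²d + 60a²

(-5b - 3 - d - 3a)(5 + 5a + 2d)(2b + 2d - 4)
= (-25b - 25ab - 10bd - 15 - 15a - 6d - 5d - 5ad - 2d² - 15a - 15a² - 6ad)(2b + 2d - 4)    [distributive law]
= (-25b - 25ab - 10bd - 15 - 30a - 11d - 11ad - 2d² - 15a²)(2b + 2d - 4)    [combine like terms]
= -50b² - 50bd + 100b - 50ab² - 50abd + 100ab - 20b²d - 20bd² + 40bd - 30b - 30d + 60 - 60ab - 60ad + 120a - 22bd - 22d² + 44d - 22abd - 22ad² + 44ad - 4bd² - 4d³ + 8d² - 30a²b - 30a²d + 60a²    [distributive law]
= -50b² - 32bd + 70b - 50ab² - 72abd + 40ab - 20b²d - 24bd² + 14d + 60 - 16ad + 120a - 14d² - 22ad² - 4d³ - 30a²b - 30a²d + 60a²    [combine like terms]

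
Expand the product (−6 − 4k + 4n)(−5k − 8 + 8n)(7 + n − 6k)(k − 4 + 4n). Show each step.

(−6 − 4k + 4n)(−5k − 8 + 8n)(7 + n − 6k)(k − 4 + 4n)
= (30k + 48 − 48n + 20k^2 + 32k − 32kn − 20kn − 32n + 32n^2)(7 + n − 6k)(k − 4 + 4n)    [distributive law]
= (62k + 48 − 80n + 20k^2 − 52kn + 32n^2)(7 + n − 6k)(k − 4 + 4n)    [combine like terms]
= (434k + 62kn − 372k^2 + 336 + 48n − 288k − 560n − 80n^2 + 480kn + 140k^2 + 20k^2n − 120k^3 − 364kn − 52kn^2 + 312k^2n + 224n^2 + 32n^3 − 192kn^2)(k − 4 + 4n)    [distributive law]
= (146k + 178kn − 232k^2 + 336 − 512n + 144n^2 + 332k^2n − 120k^3 − 244kn^2 + 32n^3)(k − 4 + 4n)    [combine like terms]
= 146k^2 − 584k + 584kn + 178k^2n − 712kn + 712kn^2 − 232k^3 + 928k^2 − 928k^2n + 336k − 1344 + 1344n − 512kn + 2048n − 2048n^2 + 144kn^2 − 576n^2 + 576n^3 + 332k^3n − 1328k^2n + 1328k^2n^2 − 120k^4 + 480k^3 − 480k^3n − 244k^2n^2 + 976kn^2 − 976kn^3 + 32kn^3 − 128n^3 + 128n^4    [distributive law]
= 1074k^2 − 248k − 640kn − 2078k^2n + 1832kn^2 + 248k^3 − 1344 + 3392n − 2624n^2 + 448n^3 − 148k^3n + 1084k^2n^2 − 120k^4 − 944kn^3 + 128n^4    [combine like terms]

1074k^2 − 248k − 640kn − 2078k^2n + 1832kn^2 + 248k^3 − 1344 + 3392n − 2624n^2 + 448n^3 − 148k^3n + 1084k^2n^2 − 120k^4 − 944kn^3 + 128n^4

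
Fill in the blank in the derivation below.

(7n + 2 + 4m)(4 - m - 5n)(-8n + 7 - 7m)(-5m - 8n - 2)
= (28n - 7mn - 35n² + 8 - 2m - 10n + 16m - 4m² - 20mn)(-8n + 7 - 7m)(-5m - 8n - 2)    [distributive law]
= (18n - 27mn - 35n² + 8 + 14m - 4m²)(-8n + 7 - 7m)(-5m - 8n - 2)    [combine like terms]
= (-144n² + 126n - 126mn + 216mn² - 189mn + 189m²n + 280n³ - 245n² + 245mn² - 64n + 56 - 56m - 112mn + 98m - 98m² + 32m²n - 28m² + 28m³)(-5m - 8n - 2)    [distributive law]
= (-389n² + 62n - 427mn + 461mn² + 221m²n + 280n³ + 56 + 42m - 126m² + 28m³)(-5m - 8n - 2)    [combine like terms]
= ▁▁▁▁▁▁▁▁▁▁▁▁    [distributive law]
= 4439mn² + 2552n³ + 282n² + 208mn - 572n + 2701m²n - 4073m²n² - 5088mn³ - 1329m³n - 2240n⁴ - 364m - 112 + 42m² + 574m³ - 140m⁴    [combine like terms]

Applying distributive law to the line above:

1945mn² + 3112n³ + 778n² - 310mn - 496n² - 124n + 2135m²n + 3416mn² + 854mn - 2305m²n² - 3688mn³ - 922mn² - 1105m³n - 1768m²n² - 442m²n - 1400mn³ - 2240n⁴ - 560n³ - 280m - 448n - 112 - 210m² - 336mn - 84m + 630m³ + 1008m²n + 252m² - 140m⁴ - 224m³n - 56m³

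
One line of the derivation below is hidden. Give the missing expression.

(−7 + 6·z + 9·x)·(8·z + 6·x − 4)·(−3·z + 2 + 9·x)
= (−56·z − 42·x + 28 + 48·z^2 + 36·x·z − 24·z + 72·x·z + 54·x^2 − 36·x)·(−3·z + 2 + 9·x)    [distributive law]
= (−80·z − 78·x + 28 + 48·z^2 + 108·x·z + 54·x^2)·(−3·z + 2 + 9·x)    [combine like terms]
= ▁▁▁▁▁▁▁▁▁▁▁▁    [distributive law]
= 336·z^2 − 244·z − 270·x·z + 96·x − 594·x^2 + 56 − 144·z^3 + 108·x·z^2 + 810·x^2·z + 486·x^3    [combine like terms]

After distributive law, the bracketed line is:

240·z^2 − 160·z − 720·x·z + 234·x·z − 156·x − 702·x^2 − 84·z + 56 + 252·x − 144·z^3 + 96·z^2 + 432·x·z^2 − 324·x·z^2 + 216·x·z + 972·x^2·z − 162·x^2·z + 108·x^2 + 486·x^3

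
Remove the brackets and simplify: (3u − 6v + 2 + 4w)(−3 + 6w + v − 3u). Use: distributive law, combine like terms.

−15u + 6uw + 21uv − 9u^2 + 20v − 32vw − 6v^2 − 6 + 24w^2

(3u − 6v + 2 + 4w)(−3 + 6w + v − 3u)
= −9u + 18uw + 3uv − 9u^2 + 18v − 36vw − 6v^2 + 18uv − 6 + 12w + 2v − 6u − 12w + 24w^2 + 4vw − 12uw    [distributive law]
= −15u + 6uw + 21uv − 9u^2 + 20v − 32vw − 6v^2 − 6 + 24w^2    [combine like terms]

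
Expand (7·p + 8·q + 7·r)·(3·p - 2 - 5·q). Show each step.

(7·p + 8·q + 7·r)·(3·p - 2 - 5·q)
= 21·p^2 - 14·p - 35·p·q + 24·p·q - 16·q - 40·q^2 + 21·p·r - 14·r - 35·q·r    [distributive law]
= 21·p^2 - 14·p - 11·p·q - 16·q - 40·q^2 + 21·p·r - 14·r - 35·q·r    [combine like terms]

21·p^2 - 14·p - 11·p·q - 16·q - 40·q^2 + 21·p·r - 14·r - 35·q·r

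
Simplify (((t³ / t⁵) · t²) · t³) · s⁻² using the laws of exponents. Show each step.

(((t³ / t⁵) · t²) · t³) · s⁻²
= ((t⁻² · t²) · t³) · s⁻²    [quotient of powers]
= (t⁰ · t³) · s⁻²    [product of powers]
= t³ · s⁻²    [product of powers]
= s⁻²t³    [rearrange]

s⁻²t³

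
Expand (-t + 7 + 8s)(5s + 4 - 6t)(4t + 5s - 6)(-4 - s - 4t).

-476st^2 + 602s^2t^2 + 704st^3 - 316s^2t - 695s^3t - 764st - 672t^2 + 784t^3 - 880t - 96t^4 - 118s^2 - 895s^3 + 1216s + 672 - 200s^4

(-t + 7 + 8s)(5s + 4 - 6t)(4t + 5s - 6)(-4 - s - 4t)
= (-5st - 4t + 6t^2 + 35s + 28 - 42t + 40s^2 + 32s - 48st)(4t + 5s - 6)(-4 - s - 4t)    [distributive law]
= (-53st - 46t + 6t^2 + 67s + 28 + 40s^2)(4t + 5s - 6)(-4 - s - 4t)    [combine like terms]
= (-212st^2 - 265s^2t + 318st - 184t^2 - 230st + 276t + 24t^3 + 30st^2 - 36t^2 + 268st + 335s^2 - 402s + 112t + 140s - 168 + 160s^2t + 200s^3 - 240s^2)(-4 - s - 4t)    [distributive law]
= (-182st^2 - 105s^2t + 356st - 220t^2 + 388t + 24t^3 + 95s^2 - 262s - 168 + 200s^3)(-4 - s - 4t)    [combine like terms]
= 728st^2 + 182s^2t^2 + 728st^3 + 420s^2t + 105s^3t + 420s^2t^2 - 1424st - 356s^2t - 1424st^2 + 880t^2 + 220st^2 + 880t^3 - 1552t - 388st - 1552t^2 - 96t^3 - 24st^3 - 96t^4 - 380s^2 - 95s^3 - 380s^2t + 1048s + 262s^2 + 1048st + 672 + 168s + 672t - 800s^3 - 200s^4 - 800s^3t    [distributive law]
= -476st^2 + 602s^2t^2 + 704st^3 - 316s^2t - 695s^3t - 764st - 672t^2 + 784t^3 - 880t - 96t^4 - 118s^2 - 895s^3 + 1216s + 672 - 200s^4    [combine like terms]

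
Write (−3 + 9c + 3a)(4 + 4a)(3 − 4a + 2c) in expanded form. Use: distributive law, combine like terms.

−36 + 48a + 84c − 36ac + 72c^2 − 120a^2c + 72ac^2 + 36a^2 − 48a^3

(−3 + 9c + 3a)(4 + 4a)(3 − 4a + 2c)
= (−12 − 12a + 36c + 36ac + 12a + 12a^2)(3 − 4a + 2c)    [distributive law]
= (−12 + 36c + 36ac + 12a^2)(3 − 4a + 2c)    [combine like terms]
= −36 + 48a − 24c + 108c − 144ac + 72c^2 + 108ac − 144a^2c + 72ac^2 + 36a^2 − 48a^3 + 24a^2c    [distributive law]
= −36 + 48a + 84c − 36ac + 72c^2 − 120a^2c + 72ac^2 + 36a^2 − 48a^3    [combine like terms]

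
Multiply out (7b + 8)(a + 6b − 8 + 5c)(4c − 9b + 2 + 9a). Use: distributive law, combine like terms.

(7b + 8)(a + 6b − 8 + 5c)(4c − 9b + 2 + 9a)
= (7ab + 42b² − 56b + 35bc + 8a + 48b − 64 + 40c)(4c − 9b + 2 + 9a)    [distributive law]
= (7ab + 42b² − 8b + 35bc + 8a − 64 + 40c)(4c − 9b + 2 + 9a)    [combine like terms]
= 28abc − 63ab² + 14ab + 63a²b + 168b²c − 378b³ + 84b² + 378ab² − 32bc + 72b² − 16b − 72ab + 140bc² − 315b²c + 70bc + 315abc + 32ac − 72ab + 16a + 72a² − 256c + 576b − 128 − 576a + 160c² − 360bc + 80c + 360ac    [distributive law]
= 343abc + 315ab² − 130ab + 63a²b − 147b²c − 378b³ + 156b² − 322bc + 560b + 140bc² + 392ac − 560a + 72a² − 176c − 128 + 160c²    [combine like terms]

343abc + 315ab² − 130ab + 63a²b − 147b²c − 378b³ + 156b² − 322bc + 560b + 140bc² + 392ac − 560a + 72a² − 176c − 128 + 160c²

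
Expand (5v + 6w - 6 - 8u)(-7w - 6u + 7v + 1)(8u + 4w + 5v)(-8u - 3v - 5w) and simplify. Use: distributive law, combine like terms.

2688u²vw - 86uv²w + 3164uvw² - 329v²w² + 1414vw³ - 1400v³w + 2432u³v + 2544u²v² - 950uv³ - 525v⁴ + 576u²v + 1948uv² - 1444uvw + 649v²w - 1036vw² + 555v³ + 288u²w² + 2624uw³ + 840w⁴ - 4736u³w - 5088u²w - 4016uw² - 960w³ - 1792u³ + 384u² + 384uv + 432uw + 222vw + 120w² + 90v² - 3072u⁴

(5v + 6w - 6 - 8u)(-7w - 6u + 7v + 1)(8u + 4w + 5v)(-8u - 3v - 5w)
= (-35vw - 30uv + 35v² + 5v - 42w² - 36uw + 42vw + 6w + 42w + 36u - 42v - 6 + 56uw + 48u² - 56uv - 8u)(8u + 4w + 5v)(-8u - 3v - 5w)    [distributive law]
= (7vw - 86uv + 35v² - 37v - 42w² + 20uw + 48w + 28u - 6 + 48u²)(8u + 4w + 5v)(-8u - 3v - 5w)    [combine like terms]
= (56uvw + 28vw² + 35v²w - 688u²v - 344uvw - 430uv² + 280uv² + 140v²w + 175v³ - 296uv - 148vw - 185v² - 336uw² - 168w³ - 210vw² + 160u²w + 80uw² + 100uvw + 384uw + 192w² + 240vw + 224u² + 112uw + 140uv - 48u - 24w - 30v + 384u³ + 192u²w + 240u²v)(-8u - 3v - 5w)    [distributive law]
= (-188uvw - 182vw² + 175v²w - 448u²v - 150uv² + 175v³ - 156uv + 92vw - 185v² - 256uw² - 168w³ + 352u²w + 496uw + 192w² + 224u² - 48u - 24w - 30v + 384u³)(-8u - 3v - 5w)    [combine like terms]
= 1504u²vw + 564uv²w + 940uvw² + 1456uvw² + 546v²w² + 910vw³ - 1400uv²w - 525v³w - 875v²w² + 3584u³v + 1344u²v² + 2240u²vw + 1200u²v² + 450uv³ + 750uv²w - 1400uv³ - 525v⁴ - 875v³w + 1248u²v + 468uv² + 780uvw - 736uvw - 276v²w - 460vw² + 1480uv² + 555v³ + 925v²w + 2048u²w² + 768uvw² + 1280uw³ + 1344uw³ + 504vw³ + 840w⁴ - 2816u³w - 1056u²vw - 1760u²w² - 3968u²w - 1488uvw - 2480uw² - 1536uw² - 576vw² - 960w³ - 1792u³ - 672u²v - 1120u²w + 384u² + 144uv + 240uw + 192uw + 72vw + 120w² + 240uv + 90v² + 150vw - 3072u⁴ - 1152u³v - 1920u³w    [distributive law]
= 2688u²vw - 86uv²w + 3164uvw² - 329v²w² + 1414vw³ - 1400v³w + 2432u³v + 2544u²v² - 950uv³ - 525v⁴ + 576u²v + 1948uv² - 1444uvw + 649v²w - 1036vw² + 555v³ + 288u²w² + 2624uw³ + 840w⁴ - 4736u³w - 5088u²w - 4016uw² - 960w³ - 1792u³ + 384u² + 384uv + 432uw + 222vw + 120w² + 90v² - 3072u⁴    [combine like terms]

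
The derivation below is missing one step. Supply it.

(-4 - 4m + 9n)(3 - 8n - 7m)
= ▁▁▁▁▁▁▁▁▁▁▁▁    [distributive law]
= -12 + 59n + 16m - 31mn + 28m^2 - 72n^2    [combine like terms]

By distributive law:

-12 + 32n + 28m - 12m + 32mn + 28m^2 + 27n - 72n^2 - 63mn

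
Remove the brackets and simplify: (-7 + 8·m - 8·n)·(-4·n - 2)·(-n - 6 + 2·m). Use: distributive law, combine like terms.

-236·n^2 - 278·n + 296·m·n - 84 + 124·m + 96·m·n^2 - 64·m^2·n - 32·m^2 - 32·n^3

(-7 + 8·m - 8·n)·(-4·n - 2)·(-n - 6 + 2·m)
= (28·n + 14 - 32·m·n - 16·m + 32·n^2 + 16·n)·(-n - 6 + 2·m)    [distributive law]
= (44·n + 14 - 32·m·n - 16·m + 32·n^2)·(-n - 6 + 2·m)    [combine like terms]
= -44·n^2 - 264·n + 88·m·n - 14·n - 84 + 28·m + 32·m·n^2 + 192·m·n - 64·m^2·n + 16·m·n + 96·m - 32·m^2 - 32·n^3 - 192·n^2 + 64·m·n^2    [distributive law]
= -236·n^2 - 278·n + 296·m·n - 84 + 124·m + 96·m·n^2 - 64·m^2·n - 32·m^2 - 32·n^3    [combine like terms]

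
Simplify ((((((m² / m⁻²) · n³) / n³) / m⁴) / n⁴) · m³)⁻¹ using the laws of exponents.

((((((m² / m⁻²) · n³) / n³) / m⁴) / n⁴) · m³)⁻¹
= ((((((m² / m⁻²) · n³) / n³) / m⁴) / n⁴)⁻¹) · ((m³)⁻¹)    [power of a product]
= ((((((m² / m⁻²) · n³) / n³) / m⁴)⁻¹) / ((n⁴)⁻¹)) · ((m³)⁻¹)    [power of a quotient]
= ((((((m² / m⁻²) · n³) / n³)⁻¹) / ((m⁴)⁻¹)) / ((n⁴)⁻¹)) · ((m³)⁻¹)    [power of a quotient]
= ((((((m² / m⁻²) · n³)⁻¹) / ((n³)⁻¹)) / ((m⁴)⁻¹)) / ((n⁴)⁻¹)) · ((m³)⁻¹)    [power of a quotient]
= ((((((m² / m⁻²)⁻¹) · ((n³)⁻¹)) / ((n³)⁻¹)) / ((m⁴)⁻¹)) / ((n⁴)⁻¹)) · ((m³)⁻¹)    [power of a product]
= (((((((m²)⁻¹) / ((m⁻²)⁻¹)) · ((n³)⁻¹)) / ((n³)⁻¹)) / ((m⁴)⁻¹)) / ((n⁴)⁻¹)) · ((m³)⁻¹)    [power of a quotient]
= (((((m⁻² / ((m⁻²)⁻¹)) · ((n³)⁻¹)) / ((n³)⁻¹)) / ((m⁴)⁻¹)) / ((n⁴)⁻¹)) · ((m³)⁻¹)    [power of a power]
= (((((m⁻² / m²) · ((n³)⁻¹)) / ((n³)⁻¹)) / ((m⁴)⁻¹)) / ((n⁴)⁻¹)) · ((m³)⁻¹)    [power of a power]
= ((((m⁻⁴ · ((n³)⁻¹)) / ((n³)⁻¹)) / ((m⁴)⁻¹)) / ((n⁴)⁻¹)) · ((m³)⁻¹)    [quotient of powers]
= ((((m⁻⁴ · n⁻³) / ((n³)⁻¹)) / ((m⁴)⁻¹)) / ((n⁴)⁻¹)) · ((m³)⁻¹)    [power of a power]
= ((((m⁻⁴ · n⁻³) / n⁻³) / ((m⁴)⁻¹)) / ((n⁴)⁻¹)) · ((m³)⁻¹)    [power of a power]
= ((((m⁻⁴ · n⁻³) / n⁻³) / m⁻⁴) / ((n⁴)⁻¹)) · ((m³)⁻¹)    [power of a power]
= ((((m⁻⁴ · n⁻³) / n⁻³) / m⁻⁴) / n⁻⁴) · ((m³)⁻¹)    [power of a power]
= ((((m⁻⁴ · n⁻³) / n⁻³) / m⁻⁴) / n⁻⁴) · m⁻³    [power of a power]
= m⁻³n⁴    [quotient of powers; product of powers]

m⁻³n⁴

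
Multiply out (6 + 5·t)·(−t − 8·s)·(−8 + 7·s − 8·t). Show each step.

48·t + 662·s·t + 88·t^2 + 384·s − 336·s^2 + 285·s·t^2 + 40·t^3 − 280·s^2·t

(6 + 5·t)·(−t − 8·s)·(−8 + 7·s − 8·t)
= (−6·t − 48·s − 5·t^2 − 40·s·t)·(−8 + 7·s − 8·t)    [distributive law]
= 48·t − 42·s·t + 48·t^2 + 384·s − 336·s^2 + 384·s·t + 40·t^2 − 35·s·t^2 + 40·t^3 + 320·s·t − 280·s^2·t + 320·s·t^2    [distributive law]
= 48·t + 662·s·t + 88·t^2 + 384·s − 336·s^2 + 285·s·t^2 + 40·t^3 − 280·s^2·t    [combine like terms]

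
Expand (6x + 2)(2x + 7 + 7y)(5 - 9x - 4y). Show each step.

(6x + 2)(2x + 7 + 7y)(5 - 9x - 4y)
= (12x^2 + 42x + 42xy + 4x + 14 + 14y)(5 - 9x - 4y)    [distributive law]
= (12x^2 + 46x + 42xy + 14 + 14y)(5 - 9x - 4y)    [combine like terms]
= 60x^2 - 108x^3 - 48x^2y + 230x - 414x^2 - 184xy + 210xy - 378x^2y - 168xy^2 + 70 - 126x - 56y + 70y - 126xy - 56y^2    [distributive law]
= -354x^2 - 108x^3 - 426x^2y + 104x - 100xy - 168xy^2 + 70 + 14y - 56y^2    [combine like terms]

-354x^2 - 108x^3 - 426x^2y + 104x - 100xy - 168xy^2 + 70 + 14y - 56y^2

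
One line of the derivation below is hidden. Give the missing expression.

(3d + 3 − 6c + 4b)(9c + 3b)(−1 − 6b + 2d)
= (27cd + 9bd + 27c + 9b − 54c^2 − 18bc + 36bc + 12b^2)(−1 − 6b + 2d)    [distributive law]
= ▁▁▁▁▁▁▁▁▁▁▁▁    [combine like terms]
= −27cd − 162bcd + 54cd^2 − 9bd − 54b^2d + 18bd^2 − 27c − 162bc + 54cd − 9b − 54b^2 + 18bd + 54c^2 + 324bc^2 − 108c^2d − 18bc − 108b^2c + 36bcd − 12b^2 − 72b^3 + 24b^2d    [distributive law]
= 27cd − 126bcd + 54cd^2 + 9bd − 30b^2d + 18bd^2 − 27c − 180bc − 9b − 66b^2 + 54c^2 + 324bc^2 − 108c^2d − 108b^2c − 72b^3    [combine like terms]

Applying combine like terms to the line above:

(27cd + 9bd + 27c + 9b − 54c^2 + 18bc + 12b^2)(−1 − 6b + 2d)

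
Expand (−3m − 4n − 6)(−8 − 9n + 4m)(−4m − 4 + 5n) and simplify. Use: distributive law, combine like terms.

(−3m − 4n − 6)(−8 − 9n + 4m)(−4m − 4 + 5n)
= (24m + 27mn − 12m² + 32n + 36n² − 16mn + 48 + 54n − 24m)(−4m − 4 + 5n)    [distributive law]
= (11mn − 12m² + 86n + 36n² + 48)(−4m − 4 + 5n)    [combine like terms]
= −44m²n − 44mn + 55mn² + 48m³ + 48m² − 60m²n − 344mn − 344n + 430n² − 144mn² − 144n² + 180n³ − 192m − 192 + 240n    [distributive law]
= −104m²n − 388mn − 89mn² + 48m³ + 48m² − 104n + 286n² + 180n³ − 192m − 192    [combine like terms]

−104m²n − 388mn − 89mn² + 48m³ + 48m² − 104n + 286n² + 180n³ − 192m − 192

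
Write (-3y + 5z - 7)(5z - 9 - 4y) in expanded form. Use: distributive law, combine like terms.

(-3y + 5z - 7)(5z - 9 - 4y)
= -15yz + 27y + 12y^2 + 25z^2 - 45z - 20yz - 35z + 63 + 28y    [distributive law]
= -35yz + 55y + 12y^2 + 25z^2 - 80z + 63    [combine like terms]

-35yz + 55y + 12y^2 + 25z^2 - 80z + 63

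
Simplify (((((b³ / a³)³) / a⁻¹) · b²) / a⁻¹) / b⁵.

a⁻⁷b⁶

(((((b³ / a³)³) / a⁻¹) · b²) / a⁻¹) / b⁵
= ((((((b³)³) / ((a³)³)) / a⁻¹) · b²) / a⁻¹) / b⁵    [power of a quotient]
= ((((b⁹ / ((a³)³)) / a⁻¹) · b²) / a⁻¹) / b⁵    [power of a power]
= ((((b⁹ / a⁹) / a⁻¹) · b²) / a⁻¹) / b⁵    [power of a power]
= a⁻⁷b⁶    [quotient of powers; product of powers]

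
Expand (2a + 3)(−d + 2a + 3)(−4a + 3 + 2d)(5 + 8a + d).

284a^2d + 112a^3d − 16a^2d^2 + 222ad − 38ad^2 − 4ad^3 − 368a^3 − 128a^4 − 180a^2 + 72d − 21d^2 − 6d^3 + 135 + 216a

(2a + 3)(−d + 2a + 3)(−4a + 3 + 2d)(5 + 8a + d)
= (−2ad + 4a^2 + 6a − 3d + 6a + 9)(−4a + 3 + 2d)(5 + 8a + d)    [distributive law]
= (−2ad + 4a^2 + 12a − 3d + 9)(−4a + 3 + 2d)(5 + 8a + d)    [combine like terms]
= (8a^2d − 6ad − 4ad^2 − 16a^3 + 12a^2 + 8a^2d − 48a^2 + 36a + 24ad + 12ad − 9d − 6d^2 − 36a + 27 + 18d)(5 + 8a + d)    [distributive law]
= (16a^2d + 30ad − 4ad^2 − 16a^3 − 36a^2 + 9d − 6d^2 + 27)(5 + 8a + d)    [combine like terms]
= 80a^2d + 128a^3d + 16a^2d^2 + 150ad + 240a^2d + 30ad^2 − 20ad^2 − 32a^2d^2 − 4ad^3 − 80a^3 − 128a^4 − 16a^3d − 180a^2 − 288a^3 − 36a^2d + 45d + 72ad + 9d^2 − 30d^2 − 48ad^2 − 6d^3 + 135 + 216a + 27d    [distributive law]
= 284a^2d + 112a^3d − 16a^2d^2 + 222ad − 38ad^2 − 4ad^3 − 368a^3 − 128a^4 − 180a^2 + 72d − 21d^2 − 6d^3 + 135 + 216a    [combine like terms]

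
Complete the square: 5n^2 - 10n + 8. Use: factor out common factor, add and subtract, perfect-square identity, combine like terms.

5n^2 - 10n + 8
= 5(n^2 - 2n) + 8    [factor out 5 from the n-terms]
= 5(n^2 - 2n + 1 - 1) + 8    [add and subtract 1 inside the bracket]
= 5(n - 1)^2 - 5 + 8    [perfect-square identity]
= 5(n - 1)^2 + 3    [combine constants]

5(n - 1)^2 + 3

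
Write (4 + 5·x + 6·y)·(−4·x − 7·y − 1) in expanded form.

(4 + 5·x + 6·y)·(−4·x − 7·y − 1)
= −16·x − 28·y − 4 − 20·x^2 − 35·x·y − 5·x − 24·x·y − 42·y^2 − 6·y    [distributive law]
= −21·x − 34·y − 4 − 20·x^2 − 59·x·y − 42·y^2    [combine like terms]

−21·x − 34·y − 4 − 20·x^2 − 59·x·y − 42·y^2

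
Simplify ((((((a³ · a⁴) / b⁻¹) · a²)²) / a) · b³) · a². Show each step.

a¹⁹·b⁵

((((((a³ · a⁴) / b⁻¹) · a²)²) / a) · b³) · a²
= ((((((a³ · a⁴) / b⁻¹)²) · ((a²)²)) / a) · b³) · a²    [power of a product]
= ((((((a³ · a⁴)²) / ((b⁻¹)²)) · ((a²)²)) / a) · b³) · a²    [power of a quotient]
= (((((((a³)²) · ((a⁴)²)) / ((b⁻¹)²)) · ((a²)²)) / a) · b³) · a²    [power of a product]
= (((((a⁶ · ((a⁴)²)) / ((b⁻¹)²)) · ((a²)²)) / a) · b³) · a²    [power of a power]
= (((((a⁶ · a⁸) / ((b⁻¹)²)) · ((a²)²)) / a) · b³) · a²    [power of a power]
= ((((a¹⁴ / ((b⁻¹)²)) · ((a²)²)) / a) · b³) · a²    [product of powers]
= ((((a¹⁴ / b⁻²) · ((a²)²)) / a) · b³) · a²    [power of a power]
= ((((a¹⁴ / b⁻²) · a⁴) / a) · b³) · a²    [power of a power]
= a¹⁹·b⁵    [quotient of powers; product of powers]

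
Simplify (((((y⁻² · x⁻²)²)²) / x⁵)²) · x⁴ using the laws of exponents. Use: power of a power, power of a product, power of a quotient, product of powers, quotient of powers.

(((((y⁻² · x⁻²)²)²) / x⁵)²) · x⁴
= (((((y⁻² · x⁻²)²)²)²) / ((x⁵)²)) · x⁴    [power of a quotient]
= ((((y⁻² · x⁻²)²)⁴) / ((x⁵)²)) · x⁴    [power of a power]
= (((y⁻² · x⁻²)⁸) / ((x⁵)²)) · x⁴    [power of a power]
= ((((y⁻²)⁸) · ((x⁻²)⁸)) / ((x⁵)²)) · x⁴    [power of a product]
= ((y⁻¹⁶ · ((x⁻²)⁸)) / ((x⁵)²)) · x⁴    [power of a power]
= ((y⁻¹⁶ · x⁻¹⁶) / ((x⁵)²)) · x⁴    [power of a power]
= ((y⁻¹⁶ · x⁻¹⁶) / x¹⁰) · x⁴    [power of a power]
= x⁻²²·y⁻¹⁶    [quotient of powers; product of powers]

x⁻²²·y⁻¹⁶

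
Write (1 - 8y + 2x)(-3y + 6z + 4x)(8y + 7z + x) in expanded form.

(1 - 8y + 2x)(-3y + 6z + 4x)(8y + 7z + x)
= (-3y + 6z + 4x + 24y² - 48yz - 32xy - 6xy + 12xz + 8x²)(8y + 7z + x)    [distributive law]
= (-3y + 6z + 4x + 24y² - 48yz - 38xy + 12xz + 8x²)(8y + 7z + x)    [combine like terms]
= -24y² - 21yz - 3xy + 48yz + 42z² + 6xz + 32xy + 28xz + 4x² + 192y³ + 168y²z + 24xy² - 384y²z - 336yz² - 48xyz - 304xy² - 266xyz - 38x²y + 96xyz + 84xz² + 12x²z + 64x²y + 56x²z + 8x³    [distributive law]
= -24y² + 27yz + 29xy + 42z² + 34xz + 4x² + 192y³ - 216y²z - 280xy² - 336yz² - 218xyz + 26x²y + 84xz² + 68x²z + 8x³    [combine like terms]

-24y² + 27yz + 29xy + 42z² + 34xz + 4x² + 192y³ - 216y²z - 280xy² - 336yz² - 218xyz + 26x²y + 84xz² + 68x²z + 8x³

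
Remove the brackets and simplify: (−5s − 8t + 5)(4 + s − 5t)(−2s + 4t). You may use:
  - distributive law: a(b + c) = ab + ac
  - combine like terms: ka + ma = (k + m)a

(−5s − 8t + 5)(4 + s − 5t)(−2s + 4t)
= (−20s − 5s² + 25st − 32t − 8st + 40t² + 20 + 5s − 25t)(−2s + 4t)    [distributive law]
= (−15s − 5s² + 17st − 57t + 40t² + 20)(−2s + 4t)    [combine like terms]
= 30s² − 60st + 10s³ − 20s²t − 34s²t + 68st² + 114st − 228t² − 80st² + 160t³ − 40s + 80t    [distributive law]
= 30s² + 54st + 10s³ − 54s²t − 12st² − 228t² + 160t³ − 40s + 80t    [combine like terms]

30s² + 54st + 10s³ − 54s²t − 12st² − 228t² + 160t³ − 40s + 80t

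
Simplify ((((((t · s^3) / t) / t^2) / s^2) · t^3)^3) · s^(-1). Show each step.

s^2t^3

((((((t · s^3) / t) / t^2) / s^2) · t^3)^3) · s^(-1)
= ((((((t · s^3) / t) / t^2) / s^2)^3) · ((t^3)^3)) · s^(-1)    [power of a product]
= ((((((t · s^3) / t) / t^2)^3) / ((s^2)^3)) · ((t^3)^3)) · s^(-1)    [power of a quotient]
= ((((((t · s^3) / t)^3) / ((t^2)^3)) / ((s^2)^3)) · ((t^3)^3)) · s^(-1)    [power of a quotient]
= ((((((t · s^3)^3) / (t^3)) / ((t^2)^3)) / ((s^2)^3)) · ((t^3)^3)) · s^(-1)    [power of a quotient]
= ((((((t^3) · ((s^3)^3)) / (t^3)) / ((t^2)^3)) / ((s^2)^3)) · ((t^3)^3)) · s^(-1)    [power of a product]
= (((((t^3 · s^9) / (t^3)) / ((t^2)^3)) / ((s^2)^3)) · ((t^3)^3)) · s^(-1)    [power of a power]
= (((((t^3 · s^9) / t^3) / t^6) / ((s^2)^3)) · ((t^3)^3)) · s^(-1)    [power of a power]
= (((((t^3 · s^9) / t^3) / t^6) / s^6) · ((t^3)^3)) · s^(-1)    [power of a power]
= (((((t^3 · s^9) / t^3) / t^6) / s^6) · t^9) · s^(-1)    [power of a power]
= s^2t^3    [quotient of powers; product of powers]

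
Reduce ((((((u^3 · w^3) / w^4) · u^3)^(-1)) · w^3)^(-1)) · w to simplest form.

u^6w^(-3)

((((((u^3 · w^3) / w^4) · u^3)^(-1)) · w^3)^(-1)) · w
= ((((((u^3 · w^3) / w^4) · u^3)^(-1))^(-1)) · ((w^3)^(-1))) · w    [power of a product]
= (((((u^3 · w^3) / w^4) · u^3)^1) · ((w^3)^(-1))) · w    [power of a power]
= (((((u^3 · w^3) / w^4)^1) · ((u^3)^1)) · ((w^3)^(-1))) · w    [power of a product]
= (((((u^3 · w^3)^1) / ((w^4)^1)) · ((u^3)^1)) · ((w^3)^(-1))) · w    [power of a quotient]
= ((((((u^3)^1) · ((w^3)^1)) / ((w^4)^1)) · ((u^3)^1)) · ((w^3)^(-1))) · w    [power of a product]
= ((((u^3 · ((w^3)^1)) / ((w^4)^1)) · ((u^3)^1)) · ((w^3)^(-1))) · w    [power of a power]
= ((((u^3 · w^3) / ((w^4)^1)) · ((u^3)^1)) · ((w^3)^(-1))) · w    [power of a power]
= ((((u^3 · w^3) / w^4) · ((u^3)^1)) · ((w^3)^(-1))) · w    [power of a power]
= ((((u^3 · w^3) / w^4) · u^3) · ((w^3)^(-1))) · w    [power of a power]
= ((((u^3 · w^3) / w^4) · u^3) · w^(-3)) · w    [power of a power]
= u^6w^(-3)    [quotient of powers; product of powers]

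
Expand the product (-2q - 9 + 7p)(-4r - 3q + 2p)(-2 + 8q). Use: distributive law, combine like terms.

(-2q - 9 + 7p)(-4r - 3q + 2p)(-2 + 8q)
= (8qr + 6q² - 4pq + 36r + 27q - 18p - 28pr - 21pq + 14p²)(-2 + 8q)    [distributive law]
= (8qr + 6q² - 25pq + 36r + 27q - 18p - 28pr + 14p²)(-2 + 8q)    [combine like terms]
= -16qr + 64q²r - 12q² + 48q³ + 50pq - 200pq² - 72r + 288qr - 54q + 216q² + 36p - 144pq + 56pr - 224pqr - 28p² + 112p²q    [distributive law]
= 272qr + 64q²r + 204q² + 48q³ - 94pq - 200pq² - 72r - 54q + 36p + 56pr - 224pqr - 28p² + 112p²q    [combine like terms]

272qr + 64q²r + 204q² + 48q³ - 94pq - 200pq² - 72r - 54q + 36p + 56pr - 224pqr - 28p² + 112p²q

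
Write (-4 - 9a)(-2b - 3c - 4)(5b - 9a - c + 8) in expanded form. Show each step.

(-4 - 9a)(-2b - 3c - 4)(5b - 9a - c + 8)
= (8b + 12c + 16 + 18ab + 27ac + 36a)(5b - 9a - c + 8)    [distributive law]
= 40b² - 72ab - 8bc + 64b + 60bc - 108ac - 12c² + 96c + 80b - 144a - 16c + 128 + 90ab² - 162a²b - 18abc + 144ab + 135abc - 243a²c - 27ac² + 216ac + 180ab - 324a² - 36ac + 288a    [distributive law]
= 40b² + 252ab + 52bc + 144b + 72ac - 12c² + 80c + 144a + 128 + 90ab² - 162a²b + 117abc - 243a²c - 27ac² - 324a²    [combine like terms]

40b² + 252ab + 52bc + 144b + 72ac - 12c² + 80c + 144a + 128 + 90ab² - 162a²b + 117abc - 243a²c - 27ac² - 324a²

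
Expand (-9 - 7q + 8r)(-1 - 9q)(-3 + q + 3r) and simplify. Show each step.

-27 - 255q + 51r - 101q^2 + 472qr + 63q^3 + 117q^2r - 24r^2 - 216qr^2

(-9 - 7q + 8r)(-1 - 9q)(-3 + q + 3r)
= (9 + 81q + 7q + 63q^2 - 8r - 72qr)(-3 + q + 3r)    [distributive law]
= (9 + 88q + 63q^2 - 8r - 72qr)(-3 + q + 3r)    [combine like terms]
= -27 + 9q + 27r - 264q + 88q^2 + 264qr - 189q^2 + 63q^3 + 189q^2r + 24r - 8qr - 24r^2 + 216qr - 72q^2r - 216qr^2    [distributive law]
= -27 - 255q + 51r - 101q^2 + 472qr + 63q^3 + 117q^2r - 24r^2 - 216qr^2    [combine like terms]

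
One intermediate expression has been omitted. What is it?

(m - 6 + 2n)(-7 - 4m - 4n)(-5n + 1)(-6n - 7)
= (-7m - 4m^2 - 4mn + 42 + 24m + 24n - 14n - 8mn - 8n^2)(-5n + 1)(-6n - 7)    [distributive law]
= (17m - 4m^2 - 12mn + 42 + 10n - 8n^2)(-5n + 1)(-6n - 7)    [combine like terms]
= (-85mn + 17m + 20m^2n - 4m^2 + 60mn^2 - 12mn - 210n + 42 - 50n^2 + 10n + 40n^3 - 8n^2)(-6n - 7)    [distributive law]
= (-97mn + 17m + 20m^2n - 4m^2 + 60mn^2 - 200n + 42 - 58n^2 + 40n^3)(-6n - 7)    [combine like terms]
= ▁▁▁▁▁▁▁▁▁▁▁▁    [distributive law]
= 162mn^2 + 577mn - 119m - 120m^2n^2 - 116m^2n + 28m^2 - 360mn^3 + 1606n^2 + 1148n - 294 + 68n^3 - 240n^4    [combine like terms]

By distributive law:

582mn^2 + 679mn - 102mn - 119m - 120m^2n^2 - 140m^2n + 24m^2n + 28m^2 - 360mn^3 - 420mn^2 + 1200n^2 + 1400n - 252n - 294 + 348n^3 + 406n^2 - 240n^4 - 280n^3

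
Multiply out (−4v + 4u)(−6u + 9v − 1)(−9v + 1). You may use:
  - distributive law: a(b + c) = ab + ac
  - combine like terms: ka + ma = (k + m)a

−540uv² + 96uv + 324v³ − 72v² + 4v + 216u²v − 24u² − 4u

(−4v + 4u)(−6u + 9v − 1)(−9v + 1)
= (24uv − 36v² + 4v − 24u² + 36uv − 4u)(−9v + 1)    [distributive law]
= (60uv − 36v² + 4v − 24u² − 4u)(−9v + 1)    [combine like terms]
= −540uv² + 60uv + 324v³ − 36v² − 36v² + 4v + 216u²v − 24u² + 36uv − 4u    [distributive law]
= −540uv² + 96uv + 324v³ − 72v² + 4v + 216u²v − 24u² − 4u    [combine like terms]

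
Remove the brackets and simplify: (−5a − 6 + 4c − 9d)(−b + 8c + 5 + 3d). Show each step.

5ab − 40ac − 25a − 15ad + 6b − 28c − 30 − 63d − 4bc + 32c^2 − 60cd + 9bd − 27d^2

(−5a − 6 + 4c − 9d)(−b + 8c + 5 + 3d)
= 5ab − 40ac − 25a − 15ad + 6b − 48c − 30 − 18d − 4bc + 32c^2 + 20c + 12cd + 9bd − 72cd − 45d − 27d^2    [distributive law]
= 5ab − 40ac − 25a − 15ad + 6b − 28c − 30 − 63d − 4bc + 32c^2 − 60cd + 9bd − 27d^2    [combine like terms]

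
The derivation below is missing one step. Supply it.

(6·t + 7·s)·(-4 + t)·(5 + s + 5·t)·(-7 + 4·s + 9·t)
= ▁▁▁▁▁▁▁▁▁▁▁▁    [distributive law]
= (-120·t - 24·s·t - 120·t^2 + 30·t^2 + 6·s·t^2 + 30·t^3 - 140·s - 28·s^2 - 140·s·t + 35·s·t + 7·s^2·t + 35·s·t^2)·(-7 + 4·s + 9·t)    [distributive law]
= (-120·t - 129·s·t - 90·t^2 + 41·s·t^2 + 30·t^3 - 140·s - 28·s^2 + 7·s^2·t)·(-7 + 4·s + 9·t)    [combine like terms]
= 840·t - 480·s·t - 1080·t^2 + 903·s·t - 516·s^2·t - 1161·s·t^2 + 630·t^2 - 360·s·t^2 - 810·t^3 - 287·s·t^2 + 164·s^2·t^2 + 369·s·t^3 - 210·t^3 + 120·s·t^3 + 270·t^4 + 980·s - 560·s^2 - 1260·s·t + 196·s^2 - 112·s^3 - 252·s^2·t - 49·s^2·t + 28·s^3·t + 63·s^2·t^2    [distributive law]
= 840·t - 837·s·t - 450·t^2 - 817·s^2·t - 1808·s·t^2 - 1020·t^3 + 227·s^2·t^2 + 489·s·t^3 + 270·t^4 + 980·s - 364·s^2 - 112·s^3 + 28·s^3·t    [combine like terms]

After distributive law, the bracketed line is:

(-24·t + 6·t^2 - 28·s + 7·s·t)·(5 + s + 5·t)·(-7 + 4·s + 9·t)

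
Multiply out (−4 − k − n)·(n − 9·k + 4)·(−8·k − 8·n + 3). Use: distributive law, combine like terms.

−168·k·n + 61·n^2 + 104·n − 229·k^2 + 224·k − 48 − 136·k^2·n − 56·k·n^2 − 72·k^3 + 8·n^3

(−4 − k − n)·(n − 9·k + 4)·(−8·k − 8·n + 3)
= (−4·n + 36·k − 16 − k·n + 9·k^2 − 4·k − n^2 + 9·k·n − 4·n)·(−8·k − 8·n + 3)    [distributive law]
= (−8·n + 32·k − 16 + 8·k·n + 9·k^2 − n^2)·(−8·k − 8·n + 3)    [combine like terms]
= 64·k·n + 64·n^2 − 24·n − 256·k^2 − 256·k·n + 96·k + 128·k + 128·n − 48 − 64·k^2·n − 64·k·n^2 + 24·k·n − 72·k^3 − 72·k^2·n + 27·k^2 + 8·k·n^2 + 8·n^3 − 3·n^2    [distributive law]
= −168·k·n + 61·n^2 + 104·n − 229·k^2 + 224·k − 48 − 136·k^2·n − 56·k·n^2 − 72·k^3 + 8·n^3    [combine like terms]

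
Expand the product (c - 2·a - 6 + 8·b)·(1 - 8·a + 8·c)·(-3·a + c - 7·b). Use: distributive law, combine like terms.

(c - 2·a - 6 + 8·b)·(1 - 8·a + 8·c)·(-3·a + c - 7·b)
= (c - 8·a·c + 8·c² - 2·a + 16·a² - 16·a·c - 6 + 48·a - 48·c + 8·b - 64·a·b + 64·b·c)·(-3·a + c - 7·b)    [distributive law]
= (-47·c - 24·a·c + 8·c² + 46·a + 16·a² - 6 + 8·b - 64·a·b + 64·b·c)·(-3·a + c - 7·b)    [combine like terms]
= 141·a·c - 47·c² + 329·b·c + 72·a²·c - 24·a·c² + 168·a·b·c - 24·a·c² + 8·c³ - 56·b·c² - 138·a² + 46·a·c - 322·a·b - 48·a³ + 16·a²·c - 112·a²·b + 18·a - 6·c + 42·b - 24·a·b + 8·b·c - 56·b² + 192·a²·b - 64·a·b·c + 448·a·b² - 192·a·b·c + 64·b·c² - 448·b²·c    [distributive law]
= 187·a·c - 47·c² + 337·b·c + 88·a²·c - 48·a·c² - 88·a·b·c + 8·c³ + 8·b·c² - 138·a² - 346·a·b - 48·a³ + 80·a²·b + 18·a - 6·c + 42·b - 56·b² + 448·a·b² - 448·b²·c    [combine like terms]

187·a·c - 47·c² + 337·b·c + 88·a²·c - 48·a·c² - 88·a·b·c + 8·c³ + 8·b·c² - 138·a² - 346·a·b - 48·a³ + 80·a²·b + 18·a - 6·c + 42·b - 56·b² + 448·a·b² - 448·b²·c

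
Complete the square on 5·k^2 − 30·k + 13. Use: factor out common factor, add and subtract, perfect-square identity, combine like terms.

5·k^2 − 30·k + 13
= 5(k^2 − 6·k) + 13    [factor out 5 from the k-terms]
= 5(k^2 − 6·k + 9 − 9) + 13    [add and subtract 9 inside the bracket]
= 5(k − 3)^2 − 45 + 13    [perfect-square identity]
= 5(k − 3)^2 − 32    [combine constants]

5(k − 3)^2 − 32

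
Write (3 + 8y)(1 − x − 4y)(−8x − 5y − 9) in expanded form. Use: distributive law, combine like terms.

3x + 21y − 27 + 24x² + 119xy + 308y² + 64x²y + 296xy² + 160y³

(3 + 8y)(1 − x − 4y)(−8x − 5y − 9)
= (3 − 3x − 12y + 8y − 8xy − 32y²)(−8x − 5y − 9)    [distributive law]
= (3 − 3x − 4y − 8xy − 32y²)(−8x − 5y − 9)    [combine like terms]
= −24x − 15y − 27 + 24x² + 15xy + 27x + 32xy + 20y² + 36y + 64x²y + 40xy² + 72xy + 256xy² + 160y³ + 288y²    [distributive law]
= 3x + 21y − 27 + 24x² + 119xy + 308y² + 64x²y + 296xy² + 160y³    [combine like terms]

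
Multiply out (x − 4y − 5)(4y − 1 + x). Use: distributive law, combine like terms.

−6x + x² − 16y² − 16y + 5

(x − 4y − 5)(4y − 1 + x)
= 4xy − x + x² − 16y² + 4y − 4xy − 20y + 5 − 5x    [distributive law]
= −6x + x² − 16y² − 16y + 5    [combine like terms]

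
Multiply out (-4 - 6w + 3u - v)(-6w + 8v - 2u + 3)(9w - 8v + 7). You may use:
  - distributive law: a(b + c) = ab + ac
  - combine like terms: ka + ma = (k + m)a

306w^2 - 657vw - 66w + 224v^2 - 149v + 111uw + 46uv + 119u - 84 + 324w^3 - 666vw^2 + 264v^2w - 54uw^2 + 282uvw - 208uv^2 - 54u^2w + 48u^2v - 42u^2 + 64v^3

(-4 - 6w + 3u - v)(-6w + 8v - 2u + 3)(9w - 8v + 7)
= (24w - 32v + 8u - 12 + 36w^2 - 48vw + 12uw - 18w - 18uw + 24uv - 6u^2 + 9u + 6vw - 8v^2 + 2uv - 3v)(9w - 8v + 7)    [distributive law]
= (6w - 35v + 17u - 12 + 36w^2 - 42vw - 6uw + 26uv - 6u^2 - 8v^2)(9w - 8v + 7)    [combine like terms]
= 54w^2 - 48vw + 42w - 315vw + 280v^2 - 245v + 153uw - 136uv + 119u - 108w + 96v - 84 + 324w^3 - 288vw^2 + 252w^2 - 378vw^2 + 336v^2w - 294vw - 54uw^2 + 48uvw - 42uw + 234uvw - 208uv^2 + 182uv - 54u^2w + 48u^2v - 42u^2 - 72v^2w + 64v^3 - 56v^2    [distributive law]
= 306w^2 - 657vw - 66w + 224v^2 - 149v + 111uw + 46uv + 119u - 84 + 324w^3 - 666vw^2 + 264v^2w - 54uw^2 + 282uvw - 208uv^2 - 54u^2w + 48u^2v - 42u^2 + 64v^3    [combine like terms]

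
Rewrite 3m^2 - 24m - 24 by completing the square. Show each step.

3m^2 - 24m - 24
= 3(m^2 - 8m) - 24    [factor out 3 from the m-terms]
= 3(m^2 - 8m + 16 - 16) - 24    [add and subtract 16 inside the bracket]
= 3(m - 4)^2 - 48 - 24    [perfect-square identity]
= 3(m - 4)^2 - 72    [combine constants]

3(m - 4)^2 - 72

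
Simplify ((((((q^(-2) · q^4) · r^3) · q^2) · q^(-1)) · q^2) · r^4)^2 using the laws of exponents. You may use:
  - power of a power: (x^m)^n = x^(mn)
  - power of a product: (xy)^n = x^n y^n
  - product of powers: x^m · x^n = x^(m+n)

((((((q^(-2) · q^4) · r^3) · q^2) · q^(-1)) · q^2) · r^4)^2
= ((((((q^(-2) · q^4) · r^3) · q^2) · q^(-1)) · q^2)^2) · ((r^4)^2)    [power of a product]
= ((((((q^(-2) · q^4) · r^3) · q^2) · q^(-1))^2) · ((q^2)^2)) · ((r^4)^2)    [power of a product]
= ((((((q^(-2) · q^4) · r^3) · q^2)^2) · ((q^(-1))^2)) · ((q^2)^2)) · ((r^4)^2)    [power of a product]
= ((((((q^(-2) · q^4) · r^3)^2) · ((q^2)^2)) · ((q^(-1))^2)) · ((q^2)^2)) · ((r^4)^2)    [power of a product]
= ((((((q^(-2) · q^4)^2) · ((r^3)^2)) · ((q^2)^2)) · ((q^(-1))^2)) · ((q^2)^2)) · ((r^4)^2)    [power of a product]
= (((((((q^(-2))^2) · ((q^4)^2)) · ((r^3)^2)) · ((q^2)^2)) · ((q^(-1))^2)) · ((q^2)^2)) · ((r^4)^2)    [power of a product]
= (((((q^(-4) · ((q^4)^2)) · ((r^3)^2)) · ((q^2)^2)) · ((q^(-1))^2)) · ((q^2)^2)) · ((r^4)^2)    [power of a power]
= (((((q^(-4) · q^8) · ((r^3)^2)) · ((q^2)^2)) · ((q^(-1))^2)) · ((q^2)^2)) · ((r^4)^2)    [power of a power]
= ((((q^4 · ((r^3)^2)) · ((q^2)^2)) · ((q^(-1))^2)) · ((q^2)^2)) · ((r^4)^2)    [product of powers]
= ((((q^4 · r^6) · ((q^2)^2)) · ((q^(-1))^2)) · ((q^2)^2)) · ((r^4)^2)    [power of a power]
= ((((q^4 · r^6) · q^4) · ((q^(-1))^2)) · ((q^2)^2)) · ((r^4)^2)    [power of a power]
= ((((q^4 · r^6) · q^4) · q^(-2)) · ((q^2)^2)) · ((r^4)^2)    [power of a power]
= ((((q^4 · r^6) · q^4) · q^(-2)) · q^4) · ((r^4)^2)    [power of a power]
= ((((q^4 · r^6) · q^4) · q^(-2)) · q^4) · r^8    [power of a power]
= q^10r^14    [product of powers]

q^10r^14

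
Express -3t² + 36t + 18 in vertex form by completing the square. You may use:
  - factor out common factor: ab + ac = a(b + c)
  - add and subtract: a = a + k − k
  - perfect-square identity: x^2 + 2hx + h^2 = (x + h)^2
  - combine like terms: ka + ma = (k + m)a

-3t² + 36t + 18
= -3(t² - 12t) + 18    [factor out -3 from the t-terms]
= -3(t² - 12t + 36 - 36) + 18    [add and subtract 36 inside the bracket]
= -3(t - 6)² + 108 + 18    [perfect-square identity]
= -3(t - 6)² + 126    [combine constants]

-3(t - 6)² + 126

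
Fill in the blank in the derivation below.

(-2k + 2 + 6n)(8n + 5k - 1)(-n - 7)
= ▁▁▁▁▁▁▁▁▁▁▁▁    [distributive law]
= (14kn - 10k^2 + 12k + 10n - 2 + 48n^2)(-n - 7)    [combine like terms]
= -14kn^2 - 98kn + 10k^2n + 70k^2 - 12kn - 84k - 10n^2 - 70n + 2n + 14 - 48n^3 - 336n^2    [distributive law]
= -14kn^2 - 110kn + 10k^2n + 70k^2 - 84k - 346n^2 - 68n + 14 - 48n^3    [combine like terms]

Applying distributive law to the line above:

(-16kn - 10k^2 + 2k + 16n + 10k - 2 + 48n^2 + 30kn - 6n)(-n - 7)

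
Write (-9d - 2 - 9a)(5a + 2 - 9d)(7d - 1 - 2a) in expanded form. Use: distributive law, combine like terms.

(-9d - 2 - 9a)(5a + 2 - 9d)(7d - 1 - 2a)
= (-45ad - 18d + 81d^2 - 10a - 4 + 18d - 45a^2 - 18a + 81ad)(7d - 1 - 2a)    [distributive law]
= (36ad + 81d^2 - 28a - 4 - 45a^2)(7d - 1 - 2a)    [combine like terms]
= 252ad^2 - 36ad - 72a^2d + 567d^3 - 81d^2 - 162ad^2 - 196ad + 28a + 56a^2 - 28d + 4 + 8a - 315a^2d + 45a^2 + 90a^3    [distributive law]
= 90ad^2 - 232ad - 387a^2d + 567d^3 - 81d^2 + 36a + 101a^2 - 28d + 4 + 90a^3    [combine like terms]

90ad^2 - 232ad - 387a^2d + 567d^3 - 81d^2 + 36a + 101a^2 - 28d + 4 + 90a^3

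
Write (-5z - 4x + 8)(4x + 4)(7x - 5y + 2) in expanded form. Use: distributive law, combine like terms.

-140x^2z + 100xyz - 180xz + 100yz - 40z - 112x^3 + 80x^2y + 80x^2 - 80xy + 256x - 160y + 64

(-5z - 4x + 8)(4x + 4)(7x - 5y + 2)
= (-20xz - 20z - 16x^2 - 16x + 32x + 32)(7x - 5y + 2)    [distributive law]
= (-20xz - 20z - 16x^2 + 16x + 32)(7x - 5y + 2)    [combine like terms]
= -140x^2z + 100xyz - 40xz - 140xz + 100yz - 40z - 112x^3 + 80x^2y - 32x^2 + 112x^2 - 80xy + 32x + 224x - 160y + 64    [distributive law]
= -140x^2z + 100xyz - 180xz + 100yz - 40z - 112x^3 + 80x^2y + 80x^2 - 80xy + 256x - 160y + 64    [combine like terms]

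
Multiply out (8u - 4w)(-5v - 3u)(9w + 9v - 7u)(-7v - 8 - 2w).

3464uv^2w + 3136uvw + 28uvw^2 + 2520uv^3 + 2880uv^2 - 448u^2v^2 - 512u^2v + 1972u^2vw + 2400u^2w + 600u^2w^2 - 1176u^3v - 1344u^3 - 336u^3w - 1620v^2w^2 - 1440vw^2 - 360vw^3 - 1260v^3w - 1440v^2w - 864uw^2 - 216uw^3

(8u - 4w)(-5v - 3u)(9w + 9v - 7u)(-7v - 8 - 2w)
= (-40uv - 24u^2 + 20vw + 12uw)(9w + 9v - 7u)(-7v - 8 - 2w)    [distributive law]
= (-360uvw - 360uv^2 + 280u^2v - 216u^2w - 216u^2v + 168u^3 + 180vw^2 + 180v^2w - 140uvw + 108uw^2 + 108uvw - 84u^2w)(-7v - 8 - 2w)    [distributive law]
= (-392uvw - 360uv^2 + 64u^2v - 300u^2w + 168u^3 + 180vw^2 + 180v^2w + 108uw^2)(-7v - 8 - 2w)    [combine like terms]
= 2744uv^2w + 3136uvw + 784uvw^2 + 2520uv^3 + 2880uv^2 + 720uv^2w - 448u^2v^2 - 512u^2v - 128u^2vw + 2100u^2vw + 2400u^2w + 600u^2w^2 - 1176u^3v - 1344u^3 - 336u^3w - 1260v^2w^2 - 1440vw^2 - 360vw^3 - 1260v^3w - 1440v^2w - 360v^2w^2 - 756uvw^2 - 864uw^2 - 216uw^3    [distributive law]
= 3464uv^2w + 3136uvw + 28uvw^2 + 2520uv^3 + 2880uv^2 - 448u^2v^2 - 512u^2v + 1972u^2vw + 2400u^2w + 600u^2w^2 - 1176u^3v - 1344u^3 - 336u^3w - 1620v^2w^2 - 1440vw^2 - 360vw^3 - 1260v^3w - 1440v^2w - 864uw^2 - 216uw^3    [combine like terms]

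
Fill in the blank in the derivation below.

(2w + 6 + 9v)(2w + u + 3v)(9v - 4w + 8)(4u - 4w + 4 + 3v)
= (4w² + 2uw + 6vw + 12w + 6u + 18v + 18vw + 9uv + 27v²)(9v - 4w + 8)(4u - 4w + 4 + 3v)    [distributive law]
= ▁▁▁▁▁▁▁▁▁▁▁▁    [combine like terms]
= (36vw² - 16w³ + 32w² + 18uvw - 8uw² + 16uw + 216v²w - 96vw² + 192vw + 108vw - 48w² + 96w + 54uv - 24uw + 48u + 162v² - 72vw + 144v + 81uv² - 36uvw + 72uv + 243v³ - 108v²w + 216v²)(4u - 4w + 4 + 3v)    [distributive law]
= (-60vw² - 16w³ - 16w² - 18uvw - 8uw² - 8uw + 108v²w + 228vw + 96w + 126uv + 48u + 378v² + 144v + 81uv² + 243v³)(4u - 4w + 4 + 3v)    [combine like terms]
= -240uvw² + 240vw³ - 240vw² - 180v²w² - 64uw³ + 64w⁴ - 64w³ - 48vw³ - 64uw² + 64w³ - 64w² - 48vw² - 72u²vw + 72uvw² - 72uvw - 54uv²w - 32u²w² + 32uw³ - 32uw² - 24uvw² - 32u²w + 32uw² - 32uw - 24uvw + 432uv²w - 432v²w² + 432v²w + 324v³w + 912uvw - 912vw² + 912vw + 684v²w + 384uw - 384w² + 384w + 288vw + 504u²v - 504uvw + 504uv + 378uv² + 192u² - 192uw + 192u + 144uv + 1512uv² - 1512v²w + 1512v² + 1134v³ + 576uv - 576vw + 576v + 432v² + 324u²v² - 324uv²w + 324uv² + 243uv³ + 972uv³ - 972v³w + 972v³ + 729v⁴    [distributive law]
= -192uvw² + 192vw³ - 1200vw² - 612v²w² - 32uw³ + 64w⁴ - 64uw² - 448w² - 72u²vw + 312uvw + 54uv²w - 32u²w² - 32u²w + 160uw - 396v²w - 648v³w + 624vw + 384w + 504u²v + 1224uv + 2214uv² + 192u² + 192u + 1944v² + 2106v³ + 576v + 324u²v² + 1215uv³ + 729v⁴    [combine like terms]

By combine like terms:

(4w² + 2uw + 24vw + 12w + 6u + 18v + 9uv + 27v²)(9v - 4w + 8)(4u - 4w + 4 + 3v)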